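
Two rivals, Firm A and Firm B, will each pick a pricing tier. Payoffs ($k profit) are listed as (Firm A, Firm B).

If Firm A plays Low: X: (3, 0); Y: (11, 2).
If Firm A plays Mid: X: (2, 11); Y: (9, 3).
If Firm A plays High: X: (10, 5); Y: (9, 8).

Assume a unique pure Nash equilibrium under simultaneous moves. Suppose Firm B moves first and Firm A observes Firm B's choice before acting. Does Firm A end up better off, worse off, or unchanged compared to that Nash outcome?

worse off

Solve by backward induction (Firm B leads).
- X: Firm A compares 3, 2, 10 and picks High; Firm B would get 5.
- Y: Firm A compares 11, 9, 9 and picks Low; Firm B would get 2.
Maximizing over 5, 2, Firm B chooses X. Subgame-perfect outcome: (High, X) with payoffs (10, 5).
Now find the simultaneous Nash equilibrium.
Firm A's best replies: X→High; Y→Low.
Firm B's best replies: Low→Y; Mid→X; High→Y.
Only (Low, Y) has each player best-responding; Nash payoffs (11, 2).
Firm A earns 10 sequentially versus 11 at the Nash outcome: worse off.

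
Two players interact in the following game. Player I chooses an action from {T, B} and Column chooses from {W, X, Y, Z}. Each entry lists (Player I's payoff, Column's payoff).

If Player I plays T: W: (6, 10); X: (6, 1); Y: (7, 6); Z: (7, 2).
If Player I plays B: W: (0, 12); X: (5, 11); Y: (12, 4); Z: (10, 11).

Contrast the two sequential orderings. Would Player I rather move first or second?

If Player I leads: Column's best replies are T→W, B→W; Player I's induced payoffs 6, 0; outcome (T, W), payoffs (6, 10).
If Column leads: Player I's best replies are W→T, X→T, Y→B, Z→B; Column's induced payoffs 10, 1, 4, 11; outcome (B, Z), payoffs (10, 11).
Player I gets 6 moving first and 10 moving second, so Player I prefers to move second.

second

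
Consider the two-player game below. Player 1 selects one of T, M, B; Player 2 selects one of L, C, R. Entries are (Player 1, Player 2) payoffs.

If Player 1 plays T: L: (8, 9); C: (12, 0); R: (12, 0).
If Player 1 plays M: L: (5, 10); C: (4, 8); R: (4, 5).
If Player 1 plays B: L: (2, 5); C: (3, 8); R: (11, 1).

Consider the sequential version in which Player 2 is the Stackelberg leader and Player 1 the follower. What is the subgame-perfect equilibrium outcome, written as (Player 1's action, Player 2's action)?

(T, L)

Player 1 best-responds to each possible Player 2 move:
- L → Player 1 plays T (best of 8, 5, 2); Player 2 gets 9.
- C → Player 1 plays T (best of 12, 4, 3); Player 2 gets 0.
- R → Player 1 plays T (best of 12, 4, 11); Player 2 gets 0.
Maximizing over 9, 0, 0, Player 2 chooses L. Subgame-perfect outcome: (T, L) with payoffs (8, 9).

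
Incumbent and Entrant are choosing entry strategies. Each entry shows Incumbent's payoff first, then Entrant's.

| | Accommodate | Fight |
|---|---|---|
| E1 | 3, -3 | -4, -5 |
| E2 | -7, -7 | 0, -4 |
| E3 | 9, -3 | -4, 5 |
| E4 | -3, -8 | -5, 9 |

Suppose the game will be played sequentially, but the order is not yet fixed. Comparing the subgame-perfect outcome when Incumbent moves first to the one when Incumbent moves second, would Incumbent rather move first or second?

second

If Incumbent leads: Entrant's best replies are E1→Accommodate, E2→Fight, E3→Fight, E4→Fight; Incumbent's induced payoffs 3, 0, -4, -5; outcome (E1, Accommodate), payoffs (3, -3).
If Entrant leads: Incumbent's best replies are Accommodate→E3, Fight→E2; Entrant's induced payoffs -3, -4; outcome (E3, Accommodate), payoffs (9, -3).
Incumbent gets 3 moving first and 9 moving second, so Incumbent prefers to move second.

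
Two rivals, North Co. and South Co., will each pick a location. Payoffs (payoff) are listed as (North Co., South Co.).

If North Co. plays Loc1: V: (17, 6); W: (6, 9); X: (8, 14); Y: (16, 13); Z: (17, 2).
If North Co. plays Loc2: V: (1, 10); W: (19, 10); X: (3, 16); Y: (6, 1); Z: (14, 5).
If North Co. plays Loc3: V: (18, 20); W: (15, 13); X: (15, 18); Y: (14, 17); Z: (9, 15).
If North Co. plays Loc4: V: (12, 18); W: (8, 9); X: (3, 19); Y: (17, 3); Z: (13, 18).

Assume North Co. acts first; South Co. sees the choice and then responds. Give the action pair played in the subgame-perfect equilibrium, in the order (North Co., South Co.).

Solve by backward induction (North Co. leads).
- Loc1: South Co. compares 6, 9, 14, 13, 2 and picks X; North Co. would get 8.
- Loc2: South Co. compares 10, 10, 16, 1, 5 and picks X; North Co. would get 3.
- Loc3: South Co. compares 20, 13, 18, 17, 15 and picks V; North Co. would get 18.
- Loc4: South Co. compares 18, 9, 19, 3, 18 and picks X; North Co. would get 3.
North Co.'s induced payoffs are 8, 3, 18, 3, so North Co. commits to Loc3. Subgame-perfect outcome: (Loc3, V) with payoffs (18, 20).

(Loc3, V)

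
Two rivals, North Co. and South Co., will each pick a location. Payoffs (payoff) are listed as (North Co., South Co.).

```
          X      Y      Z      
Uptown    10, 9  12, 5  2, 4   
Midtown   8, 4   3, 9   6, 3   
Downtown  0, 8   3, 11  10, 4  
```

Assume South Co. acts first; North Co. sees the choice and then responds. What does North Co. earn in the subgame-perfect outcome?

North Co. best-responds to each possible South Co. move:
- X: BR = Uptown, leader payoff 9.
- Y: BR = Uptown, leader payoff 5.
- Z: BR = Downtown, leader payoff 4.
Among 9, 5, 4, the best is 9 at X. Subgame-perfect outcome: (Uptown, X) with payoffs (10, 9).

10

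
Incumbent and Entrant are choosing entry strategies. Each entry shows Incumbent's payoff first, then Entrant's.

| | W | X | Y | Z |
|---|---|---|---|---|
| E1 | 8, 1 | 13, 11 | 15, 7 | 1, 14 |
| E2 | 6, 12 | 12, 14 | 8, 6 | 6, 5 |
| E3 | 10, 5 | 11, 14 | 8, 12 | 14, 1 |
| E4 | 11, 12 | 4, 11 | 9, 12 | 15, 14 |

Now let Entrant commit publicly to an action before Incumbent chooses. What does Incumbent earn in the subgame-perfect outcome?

Solve by backward induction (Entrant leads).
- W: BR = E4, leader payoff 12.
- X: BR = E1, leader payoff 11.
- Y: BR = E1, leader payoff 7.
- Z: BR = E4, leader payoff 14.
Maximizing over 12, 11, 7, 14, Entrant chooses Z. Subgame-perfect outcome: (E4, Z) with payoffs (15, 14).

15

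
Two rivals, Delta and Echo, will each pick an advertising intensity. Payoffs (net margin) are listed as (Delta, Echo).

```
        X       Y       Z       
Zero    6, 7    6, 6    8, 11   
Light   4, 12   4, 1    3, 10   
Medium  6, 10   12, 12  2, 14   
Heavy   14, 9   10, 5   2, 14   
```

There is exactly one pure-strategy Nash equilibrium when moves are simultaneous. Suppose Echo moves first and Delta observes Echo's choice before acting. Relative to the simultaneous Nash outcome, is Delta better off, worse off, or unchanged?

Solve by backward induction (Echo leads).
- X → Delta plays Heavy (best of 6, 4, 6, 14); Echo gets 9.
- Y → Delta plays Medium (best of 6, 4, 12, 10); Echo gets 12.
- Z → Delta plays Zero (best of 8, 3, 2, 2); Echo gets 11.
Among 9, 12, 11, the best is 12 at Y. Subgame-perfect outcome: (Medium, Y) with payoffs (12, 12).
Under simultaneous play:
Delta's best replies: X→Heavy; Y→Medium; Z→Zero.
Echo's best replies: Zero→Z; Light→X; Medium→Z; Heavy→Z.
Only (Zero, Z) has each player best-responding; Nash payoffs (8, 11).
Delta earns 12 sequentially versus 8 at the Nash outcome: better off.

better off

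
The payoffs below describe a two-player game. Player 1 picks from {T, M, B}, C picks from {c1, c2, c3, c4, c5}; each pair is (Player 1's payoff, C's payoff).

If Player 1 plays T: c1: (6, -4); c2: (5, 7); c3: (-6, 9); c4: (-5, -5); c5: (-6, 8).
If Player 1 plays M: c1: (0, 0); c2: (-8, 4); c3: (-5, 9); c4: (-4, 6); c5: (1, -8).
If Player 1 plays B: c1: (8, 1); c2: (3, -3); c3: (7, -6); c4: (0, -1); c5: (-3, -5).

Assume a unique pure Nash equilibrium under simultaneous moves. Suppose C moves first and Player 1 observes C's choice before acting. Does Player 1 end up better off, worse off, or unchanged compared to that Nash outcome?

Solve by backward induction (C leads).
- c1: Player 1 compares 6, 0, 8 and picks B; C would get 1.
- c2: Player 1 compares 5, -8, 3 and picks T; C would get 7.
- c3: Player 1 compares -6, -5, 7 and picks B; C would get -6.
- c4: Player 1 compares -5, -4, 0 and picks B; C would get -1.
- c5: Player 1 compares -6, 1, -3 and picks M; C would get -8.
C's induced payoffs are 1, 7, -6, -1, -8, so C commits to c2. Subgame-perfect outcome: (T, c2) with payoffs (5, 7).
Under simultaneous play:
Player 1's best replies: c1→B; c2→T; c3→B; c4→B; c5→M.
C's best replies: T→c3; M→c3; B→c1.
Only (B, c1) has each player best-responding; Nash payoffs (8, 1).
Player 1 earns 5 sequentially versus 8 at the Nash outcome: worse off.

worse off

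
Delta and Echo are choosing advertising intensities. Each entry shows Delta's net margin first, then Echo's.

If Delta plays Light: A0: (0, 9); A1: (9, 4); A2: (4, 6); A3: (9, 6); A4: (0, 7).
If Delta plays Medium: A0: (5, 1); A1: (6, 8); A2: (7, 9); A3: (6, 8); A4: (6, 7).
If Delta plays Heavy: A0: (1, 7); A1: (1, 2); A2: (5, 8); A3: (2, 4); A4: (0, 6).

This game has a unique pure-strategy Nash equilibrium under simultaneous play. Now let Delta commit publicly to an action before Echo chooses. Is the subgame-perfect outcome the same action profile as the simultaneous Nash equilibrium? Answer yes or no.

Backward induction with Delta moving first.
- Light: BR = A0, leader payoff 0.
- Medium: BR = A2, leader payoff 7.
- Heavy: BR = A2, leader payoff 5.
Maximizing over 0, 7, 5, Delta chooses Medium. Subgame-perfect outcome: (Medium, A2) with payoffs (7, 9).
For the simultaneous game, intersect best replies.
Delta's best replies: A0→Medium; A1→Light; A2→Medium; A3→Light; A4→Medium.
Echo's best replies: Light→A0; Medium→A2; Heavy→A2.
Only (Medium, A2) has each player best-responding; Nash payoffs (7, 9).
Sequential outcome (Medium, A2) coincides with the Nash profile (Medium, A2).

yes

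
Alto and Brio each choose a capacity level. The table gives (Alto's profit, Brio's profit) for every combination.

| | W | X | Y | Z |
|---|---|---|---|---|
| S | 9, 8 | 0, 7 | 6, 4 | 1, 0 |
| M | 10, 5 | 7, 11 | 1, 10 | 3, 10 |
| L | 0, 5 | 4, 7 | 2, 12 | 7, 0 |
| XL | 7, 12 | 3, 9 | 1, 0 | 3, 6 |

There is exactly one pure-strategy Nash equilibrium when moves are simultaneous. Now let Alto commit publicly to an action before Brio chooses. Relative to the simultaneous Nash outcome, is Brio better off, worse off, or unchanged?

worse off

Backward induction with Alto moving first.
- S → Brio plays W (best of 8, 7, 4, 0); Alto gets 9.
- M → Brio plays X (best of 5, 11, 10, 10); Alto gets 7.
- L → Brio plays Y (best of 5, 7, 12, 0); Alto gets 2.
- XL → Brio plays W (best of 12, 9, 0, 6); Alto gets 7.
Maximizing over 9, 7, 2, 7, Alto chooses S. Subgame-perfect outcome: (S, W) with payoffs (9, 8).
For the simultaneous game, intersect best replies.
Alto's best replies: W→M; X→M; Y→S; Z→L.
Brio's best replies: S→W; M→X; L→Y; XL→W.
The unique mutual best reply is (M, X), giving (7, 11).
Brio earns 8 sequentially versus 11 at the Nash outcome: worse off.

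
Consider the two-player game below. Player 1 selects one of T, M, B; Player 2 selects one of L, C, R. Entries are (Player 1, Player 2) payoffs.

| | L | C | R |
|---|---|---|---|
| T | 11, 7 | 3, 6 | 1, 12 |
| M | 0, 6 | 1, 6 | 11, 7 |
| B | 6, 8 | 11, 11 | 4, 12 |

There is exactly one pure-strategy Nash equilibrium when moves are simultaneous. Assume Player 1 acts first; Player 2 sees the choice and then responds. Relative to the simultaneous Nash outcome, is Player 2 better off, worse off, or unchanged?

Solve by backward induction (Player 1 leads).
- T: Player 2 compares 7, 6, 12 and picks R; Player 1 would get 1.
- M: Player 2 compares 6, 6, 7 and picks R; Player 1 would get 11.
- B: Player 2 compares 8, 11, 12 and picks R; Player 1 would get 4.
Player 1's induced payoffs are 1, 11, 4, so Player 1 commits to M. Subgame-perfect outcome: (M, R) with payoffs (11, 7).
Under simultaneous play:
Player 1's best replies: L→T; C→B; R→M.
Player 2's best replies: T→R; M→R; B→R.
The unique mutual best reply is (M, R), giving (11, 7).
Player 2 earns 7 sequentially versus 7 at the Nash outcome: unchanged.

unchanged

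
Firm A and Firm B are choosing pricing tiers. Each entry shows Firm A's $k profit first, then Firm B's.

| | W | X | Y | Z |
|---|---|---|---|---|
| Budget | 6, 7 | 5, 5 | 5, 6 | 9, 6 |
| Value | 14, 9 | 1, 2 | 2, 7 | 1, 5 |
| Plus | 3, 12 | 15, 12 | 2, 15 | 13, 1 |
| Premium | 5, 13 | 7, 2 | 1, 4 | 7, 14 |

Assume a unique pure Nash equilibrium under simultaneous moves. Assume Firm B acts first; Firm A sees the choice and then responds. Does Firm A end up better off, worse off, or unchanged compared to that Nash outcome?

better off

Solve by backward induction (Firm B leads).
- W: Firm A compares 6, 14, 3, 5 and picks Value; Firm B would get 9.
- X: Firm A compares 5, 1, 15, 7 and picks Plus; Firm B would get 12.
- Y: Firm A compares 5, 2, 2, 1 and picks Budget; Firm B would get 6.
- Z: Firm A compares 9, 1, 13, 7 and picks Plus; Firm B would get 1.
Maximizing over 9, 12, 6, 1, Firm B chooses X. Subgame-perfect outcome: (Plus, X) with payoffs (15, 12).
For the simultaneous game, intersect best replies.
Firm A's best replies: W→Value; X→Plus; Y→Budget; Z→Plus.
Firm B's best replies: Budget→W; Value→W; Plus→Y; Premium→Z.
The unique mutual best reply is (Value, W), giving (14, 9).
Firm A earns 15 sequentially versus 14 at the Nash outcome: better off.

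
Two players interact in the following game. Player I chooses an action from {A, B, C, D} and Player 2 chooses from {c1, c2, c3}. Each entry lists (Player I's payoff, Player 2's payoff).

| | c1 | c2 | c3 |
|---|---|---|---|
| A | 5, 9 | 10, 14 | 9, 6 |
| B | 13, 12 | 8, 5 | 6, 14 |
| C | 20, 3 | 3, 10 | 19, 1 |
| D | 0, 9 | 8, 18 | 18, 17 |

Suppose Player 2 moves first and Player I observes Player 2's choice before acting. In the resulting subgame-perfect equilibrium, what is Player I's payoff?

10

Work backward from Player I's decision.
- c1: BR = C, leader payoff 3.
- c2: BR = A, leader payoff 14.
- c3: BR = C, leader payoff 1.
Player 2's induced payoffs are 3, 14, 1, so Player 2 commits to c2. Subgame-perfect outcome: (A, c2) with payoffs (10, 14).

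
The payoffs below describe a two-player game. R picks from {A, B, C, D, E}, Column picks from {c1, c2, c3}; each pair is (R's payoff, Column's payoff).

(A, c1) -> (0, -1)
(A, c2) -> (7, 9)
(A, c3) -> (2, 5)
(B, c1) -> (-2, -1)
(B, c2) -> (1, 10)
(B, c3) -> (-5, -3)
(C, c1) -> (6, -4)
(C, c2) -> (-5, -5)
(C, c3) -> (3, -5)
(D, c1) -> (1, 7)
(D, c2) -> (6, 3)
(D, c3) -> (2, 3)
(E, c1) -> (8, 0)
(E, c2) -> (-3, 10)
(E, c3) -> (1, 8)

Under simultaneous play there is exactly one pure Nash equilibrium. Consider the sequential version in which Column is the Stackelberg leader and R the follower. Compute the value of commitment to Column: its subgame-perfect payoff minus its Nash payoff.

0

R best-responds to each possible Column move:
- c1: R compares 0, -2, 6, 1, 8 and picks E; Column would get 0.
- c2: R compares 7, 1, -5, 6, -3 and picks A; Column would get 9.
- c3: R compares 2, -5, 3, 2, 1 and picks C; Column would get -5.
Column's induced payoffs are 0, 9, -5, so Column commits to c2. Subgame-perfect outcome: (A, c2) with payoffs (7, 9).
Now find the simultaneous Nash equilibrium.
R's best replies: c1→E; c2→A; c3→C.
Column's best replies: A→c2; B→c2; C→c1; D→c1; E→c2.
Only (A, c2) has each player best-responding; Nash payoffs (7, 9).
Column's commitment gain: 9 − 9 = 0.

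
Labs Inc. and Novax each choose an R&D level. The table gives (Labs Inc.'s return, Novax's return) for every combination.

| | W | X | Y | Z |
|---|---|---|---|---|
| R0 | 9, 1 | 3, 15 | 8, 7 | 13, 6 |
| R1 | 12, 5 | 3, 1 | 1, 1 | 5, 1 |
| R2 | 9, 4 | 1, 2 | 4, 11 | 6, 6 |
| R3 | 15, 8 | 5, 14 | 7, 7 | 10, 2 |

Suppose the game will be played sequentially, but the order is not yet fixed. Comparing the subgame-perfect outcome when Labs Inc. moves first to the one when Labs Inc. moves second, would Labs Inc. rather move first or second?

If Labs Inc. leads: Novax's best replies are R0→X, R1→W, R2→Y, R3→X; Labs Inc.'s induced payoffs 3, 12, 4, 5; outcome (R1, W), payoffs (12, 5).
If Novax leads: Labs Inc.'s best replies are W→R3, X→R3, Y→R0, Z→R0; Novax's induced payoffs 8, 14, 7, 6; outcome (R3, X), payoffs (5, 14).
Labs Inc. gets 12 moving first and 5 moving second, so Labs Inc. prefers to move first.

first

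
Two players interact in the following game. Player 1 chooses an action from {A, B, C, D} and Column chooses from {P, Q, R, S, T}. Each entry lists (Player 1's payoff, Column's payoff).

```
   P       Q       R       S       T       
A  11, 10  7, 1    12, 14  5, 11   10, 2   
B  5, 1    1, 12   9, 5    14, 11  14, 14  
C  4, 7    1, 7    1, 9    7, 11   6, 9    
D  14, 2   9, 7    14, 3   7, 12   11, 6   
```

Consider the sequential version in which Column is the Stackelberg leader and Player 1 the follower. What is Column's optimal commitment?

T

Solve by backward induction (Column leads).
- P → Player 1 plays D (best of 11, 5, 4, 14); Column gets 2.
- Q → Player 1 plays D (best of 7, 1, 1, 9); Column gets 7.
- R → Player 1 plays D (best of 12, 9, 1, 14); Column gets 3.
- S → Player 1 plays B (best of 5, 14, 7, 7); Column gets 11.
- T → Player 1 plays B (best of 10, 14, 6, 11); Column gets 14.
Among 2, 7, 3, 11, 14, the best is 14 at T. Subgame-perfect outcome: (B, T) with payoffs (14, 14).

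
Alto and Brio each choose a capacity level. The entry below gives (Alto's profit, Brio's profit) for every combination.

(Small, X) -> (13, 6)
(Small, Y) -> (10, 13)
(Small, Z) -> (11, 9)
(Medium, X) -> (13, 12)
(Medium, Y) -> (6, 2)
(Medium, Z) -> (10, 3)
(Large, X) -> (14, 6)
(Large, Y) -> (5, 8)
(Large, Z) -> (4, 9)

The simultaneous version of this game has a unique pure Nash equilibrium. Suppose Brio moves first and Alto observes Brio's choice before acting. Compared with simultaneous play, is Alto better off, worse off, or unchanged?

unchanged

Solve by backward induction (Brio leads).
- X → Alto plays Large (best of 13, 13, 14); Brio gets 6.
- Y → Alto plays Small (best of 10, 6, 5); Brio gets 13.
- Z → Alto plays Small (best of 11, 10, 4); Brio gets 9.
Among 6, 13, 9, the best is 13 at Y. Subgame-perfect outcome: (Small, Y) with payoffs (10, 13).
Under simultaneous play:
Alto's best replies: X→Large; Y→Small; Z→Small.
Brio's best replies: Small→Y; Medium→X; Large→Z.
Only (Small, Y) has each player best-responding; Nash payoffs (10, 13).
Alto earns 10 sequentially versus 10 at the Nash outcome: unchanged.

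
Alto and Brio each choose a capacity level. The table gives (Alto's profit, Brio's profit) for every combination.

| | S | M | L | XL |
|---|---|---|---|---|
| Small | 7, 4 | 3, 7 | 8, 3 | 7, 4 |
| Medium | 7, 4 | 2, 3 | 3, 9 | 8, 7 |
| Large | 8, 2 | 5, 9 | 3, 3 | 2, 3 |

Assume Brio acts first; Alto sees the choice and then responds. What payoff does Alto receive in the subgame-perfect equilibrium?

Work backward from Alto's decision.
- S → Alto plays Large (best of 7, 7, 8); Brio gets 2.
- M → Alto plays Large (best of 3, 2, 5); Brio gets 9.
- L → Alto plays Small (best of 8, 3, 3); Brio gets 3.
- XL → Alto plays Medium (best of 7, 8, 2); Brio gets 7.
Brio's induced payoffs are 2, 9, 3, 7, so Brio commits to M. Subgame-perfect outcome: (Large, M) with payoffs (5, 9).

5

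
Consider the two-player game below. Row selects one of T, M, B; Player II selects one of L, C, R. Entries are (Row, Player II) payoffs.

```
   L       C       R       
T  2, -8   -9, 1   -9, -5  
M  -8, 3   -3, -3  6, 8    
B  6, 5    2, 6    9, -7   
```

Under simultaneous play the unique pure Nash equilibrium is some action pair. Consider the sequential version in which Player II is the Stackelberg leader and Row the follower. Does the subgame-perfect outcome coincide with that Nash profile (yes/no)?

Work backward from Row's decision.
- L → Row plays B (best of 2, -8, 6); Player II gets 5.
- C → Row plays B (best of -9, -3, 2); Player II gets 6.
- R → Row plays B (best of -9, 6, 9); Player II gets -7.
Player II's induced payoffs are 5, 6, -7, so Player II commits to C. Subgame-perfect outcome: (B, C) with payoffs (2, 6).
For the simultaneous game, intersect best replies.
Row's best replies: L→B; C→B; R→B.
Player II's best replies: T→C; M→R; B→C.
Only (B, C) has each player best-responding; Nash payoffs (2, 6).
Sequential outcome (B, C) coincides with the Nash profile (B, C).

yes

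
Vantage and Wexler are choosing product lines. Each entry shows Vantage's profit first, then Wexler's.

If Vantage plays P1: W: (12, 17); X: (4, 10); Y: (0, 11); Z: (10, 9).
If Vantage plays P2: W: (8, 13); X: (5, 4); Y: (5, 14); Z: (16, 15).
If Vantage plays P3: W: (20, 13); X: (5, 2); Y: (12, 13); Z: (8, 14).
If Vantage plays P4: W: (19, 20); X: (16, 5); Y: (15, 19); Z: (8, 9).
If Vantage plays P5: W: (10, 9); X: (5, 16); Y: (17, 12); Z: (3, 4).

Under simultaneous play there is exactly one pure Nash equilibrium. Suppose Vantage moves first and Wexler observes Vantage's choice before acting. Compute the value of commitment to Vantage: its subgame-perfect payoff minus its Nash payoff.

3

Backward induction with Vantage moving first.
- P1 → Wexler plays W (best of 17, 10, 11, 9); Vantage gets 12.
- P2 → Wexler plays Z (best of 13, 4, 14, 15); Vantage gets 16.
- P3 → Wexler plays Z (best of 13, 2, 13, 14); Vantage gets 8.
- P4 → Wexler plays W (best of 20, 5, 19, 9); Vantage gets 19.
- P5 → Wexler plays X (best of 9, 16, 12, 4); Vantage gets 5.
Maximizing over 12, 16, 8, 19, 5, Vantage chooses P4. Subgame-perfect outcome: (P4, W) with payoffs (19, 20).
Under simultaneous play:
Vantage's best replies: W→P3; X→P4; Y→P5; Z→P2.
Wexler's best replies: P1→W; P2→Z; P3→Z; P4→W; P5→X.
Only (P2, Z) has each player best-responding; Nash payoffs (16, 15).
Vantage's commitment gain: 19 − 16 = 3.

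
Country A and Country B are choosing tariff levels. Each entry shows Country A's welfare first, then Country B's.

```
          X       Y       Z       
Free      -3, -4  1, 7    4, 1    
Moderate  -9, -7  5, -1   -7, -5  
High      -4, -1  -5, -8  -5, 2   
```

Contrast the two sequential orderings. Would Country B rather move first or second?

If Country A leads: Country B's best replies are Free→Y, Moderate→Y, High→Z; Country A's induced payoffs 1, 5, -5; outcome (Moderate, Y), payoffs (5, -1).
If Country B leads: Country A's best replies are X→Free, Y→Moderate, Z→Free; Country B's induced payoffs -4, -1, 1; outcome (Free, Z), payoffs (4, 1).
Country B gets 1 moving first and -1 moving second, so Country B prefers to move first.

first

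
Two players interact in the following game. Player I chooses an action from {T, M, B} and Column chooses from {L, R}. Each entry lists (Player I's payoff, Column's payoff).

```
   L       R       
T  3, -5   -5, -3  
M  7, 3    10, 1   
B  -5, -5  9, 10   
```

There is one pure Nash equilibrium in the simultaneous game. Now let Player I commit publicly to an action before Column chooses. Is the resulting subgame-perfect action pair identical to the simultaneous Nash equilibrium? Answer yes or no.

Column best-responds to each possible Player I move:
- T: BR = R, leader payoff -5.
- M: BR = L, leader payoff 7.
- B: BR = R, leader payoff 9.
Among -5, 7, 9, the best is 9 at B. Subgame-perfect outcome: (B, R) with payoffs (9, 10).
Under simultaneous play:
Player I's best replies: L→M; R→M.
Column's best replies: T→R; M→L; B→R.
The unique mutual best reply is (M, L), giving (7, 3).
Sequential outcome (B, R) differs from the Nash profile (M, L).

no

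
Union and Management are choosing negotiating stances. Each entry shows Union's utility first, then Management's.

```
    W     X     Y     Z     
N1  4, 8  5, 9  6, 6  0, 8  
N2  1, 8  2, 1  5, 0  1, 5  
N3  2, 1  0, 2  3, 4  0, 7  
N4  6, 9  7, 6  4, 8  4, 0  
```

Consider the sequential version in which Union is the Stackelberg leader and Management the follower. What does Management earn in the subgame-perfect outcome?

Solve by backward induction (Union leads).
- N1 → Management plays X (best of 8, 9, 6, 8); Union gets 5.
- N2 → Management plays W (best of 8, 1, 0, 5); Union gets 1.
- N3 → Management plays Z (best of 1, 2, 4, 7); Union gets 0.
- N4 → Management plays W (best of 9, 6, 8, 0); Union gets 6.
Among 5, 1, 0, 6, the best is 6 at N4. Subgame-perfect outcome: (N4, W) with payoffs (6, 9).

9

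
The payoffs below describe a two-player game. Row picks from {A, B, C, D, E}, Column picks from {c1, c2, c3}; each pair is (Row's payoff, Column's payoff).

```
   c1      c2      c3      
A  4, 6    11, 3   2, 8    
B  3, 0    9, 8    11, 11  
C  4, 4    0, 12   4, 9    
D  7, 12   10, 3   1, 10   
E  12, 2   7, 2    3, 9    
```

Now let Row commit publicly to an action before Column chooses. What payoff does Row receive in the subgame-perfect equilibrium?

11

Backward induction with Row moving first.
- A: Column compares 6, 3, 8 and picks c3; Row would get 2.
- B: Column compares 0, 8, 11 and picks c3; Row would get 11.
- C: Column compares 4, 12, 9 and picks c2; Row would get 0.
- D: Column compares 12, 3, 10 and picks c1; Row would get 7.
- E: Column compares 2, 2, 9 and picks c3; Row would get 3.
Among 2, 11, 0, 7, 3, the best is 11 at B. Subgame-perfect outcome: (B, c3) with payoffs (11, 11).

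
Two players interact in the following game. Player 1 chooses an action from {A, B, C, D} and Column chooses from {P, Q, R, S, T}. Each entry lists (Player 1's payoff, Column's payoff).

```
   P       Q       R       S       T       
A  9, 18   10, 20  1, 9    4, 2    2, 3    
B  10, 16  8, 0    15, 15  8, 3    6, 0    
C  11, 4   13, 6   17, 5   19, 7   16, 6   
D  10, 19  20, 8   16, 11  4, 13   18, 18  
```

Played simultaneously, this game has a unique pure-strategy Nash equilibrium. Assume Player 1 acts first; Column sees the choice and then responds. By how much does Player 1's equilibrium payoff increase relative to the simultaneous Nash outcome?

Solve by backward induction (Player 1 leads).
- A: BR = Q, leader payoff 10.
- B: BR = P, leader payoff 10.
- C: BR = S, leader payoff 19.
- D: BR = P, leader payoff 10.
Among 10, 10, 19, 10, the best is 19 at C. Subgame-perfect outcome: (C, S) with payoffs (19, 7).
Now find the simultaneous Nash equilibrium.
Player 1's best replies: P→C; Q→D; R→C; S→C; T→D.
Column's best replies: A→Q; B→P; C→S; D→P.
The unique mutual best reply is (C, S), giving (19, 7).
Player 1's commitment gain: 19 − 19 = 0.

0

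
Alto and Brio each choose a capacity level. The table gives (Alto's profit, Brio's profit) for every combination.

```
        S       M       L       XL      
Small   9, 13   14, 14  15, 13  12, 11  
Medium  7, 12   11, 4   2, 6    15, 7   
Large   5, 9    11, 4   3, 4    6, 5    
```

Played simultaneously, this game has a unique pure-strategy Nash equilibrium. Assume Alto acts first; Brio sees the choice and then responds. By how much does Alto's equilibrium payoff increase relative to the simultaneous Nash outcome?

0

Work backward from Brio's decision.
- Small: BR = M, leader payoff 14.
- Medium: BR = S, leader payoff 7.
- Large: BR = S, leader payoff 5.
Among 14, 7, 5, the best is 14 at Small. Subgame-perfect outcome: (Small, M) with payoffs (14, 14).
Under simultaneous play:
Alto's best replies: S→Small; M→Small; L→Small; XL→Medium.
Brio's best replies: Small→M; Medium→S; Large→S.
The unique mutual best reply is (Small, M), giving (14, 14).
Alto's commitment gain: 14 − 14 = 0.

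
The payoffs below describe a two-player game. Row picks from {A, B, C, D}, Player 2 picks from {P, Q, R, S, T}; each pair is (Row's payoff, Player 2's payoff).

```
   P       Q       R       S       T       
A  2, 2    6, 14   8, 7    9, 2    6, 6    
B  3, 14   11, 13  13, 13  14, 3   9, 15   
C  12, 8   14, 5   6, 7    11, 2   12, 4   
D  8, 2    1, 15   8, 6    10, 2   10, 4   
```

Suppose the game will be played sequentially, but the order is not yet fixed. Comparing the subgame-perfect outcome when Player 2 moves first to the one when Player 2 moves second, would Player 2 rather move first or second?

first

If Row leads: Player 2's best replies are A→Q, B→T, C→P, D→Q; Row's induced payoffs 6, 9, 12, 1; outcome (C, P), payoffs (12, 8).
If Player 2 leads: Row's best replies are P→C, Q→C, R→B, S→B, T→C; Player 2's induced payoffs 8, 5, 13, 3, 4; outcome (B, R), payoffs (13, 13).
Player 2 gets 13 moving first and 8 moving second, so Player 2 prefers to move first.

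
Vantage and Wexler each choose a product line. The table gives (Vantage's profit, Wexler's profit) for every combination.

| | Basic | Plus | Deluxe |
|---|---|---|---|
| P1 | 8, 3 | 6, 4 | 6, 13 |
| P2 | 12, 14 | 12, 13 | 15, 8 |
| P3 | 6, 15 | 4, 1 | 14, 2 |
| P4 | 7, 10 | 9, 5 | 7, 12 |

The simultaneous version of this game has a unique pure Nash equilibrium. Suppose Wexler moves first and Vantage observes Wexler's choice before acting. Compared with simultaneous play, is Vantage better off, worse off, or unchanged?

unchanged

Vantage best-responds to each possible Wexler move:
- Basic → Vantage plays P2 (best of 8, 12, 6, 7); Wexler gets 14.
- Plus → Vantage plays P2 (best of 6, 12, 4, 9); Wexler gets 13.
- Deluxe → Vantage plays P2 (best of 6, 15, 14, 7); Wexler gets 8.
Wexler's induced payoffs are 14, 13, 8, so Wexler commits to Basic. Subgame-perfect outcome: (P2, Basic) with payoffs (12, 14).
Now find the simultaneous Nash equilibrium.
Vantage's best replies: Basic→P2; Plus→P2; Deluxe→P2.
Wexler's best replies: P1→Deluxe; P2→Basic; P3→Basic; P4→Deluxe.
Only (P2, Basic) has each player best-responding; Nash payoffs (12, 14).
Vantage earns 12 sequentially versus 12 at the Nash outcome: unchanged.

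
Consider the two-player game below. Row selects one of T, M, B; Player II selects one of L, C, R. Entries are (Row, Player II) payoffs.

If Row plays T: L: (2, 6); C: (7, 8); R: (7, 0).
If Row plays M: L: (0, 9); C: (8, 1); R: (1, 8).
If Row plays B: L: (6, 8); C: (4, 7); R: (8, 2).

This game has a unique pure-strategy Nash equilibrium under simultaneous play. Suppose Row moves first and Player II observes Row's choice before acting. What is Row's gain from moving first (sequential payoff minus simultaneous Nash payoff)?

Player II best-responds to each possible Row move:
- T → Player II plays C (best of 6, 8, 0); Row gets 7.
- M → Player II plays L (best of 9, 1, 8); Row gets 0.
- B → Player II plays L (best of 8, 7, 2); Row gets 6.
Row's induced payoffs are 7, 0, 6, so Row commits to T. Subgame-perfect outcome: (T, C) with payoffs (7, 8).
Now find the simultaneous Nash equilibrium.
Row's best replies: L→B; C→M; R→B.
Player II's best replies: T→C; M→L; B→L.
The unique mutual best reply is (B, L), giving (6, 8).
Row's commitment gain: 7 − 6 = 1.

1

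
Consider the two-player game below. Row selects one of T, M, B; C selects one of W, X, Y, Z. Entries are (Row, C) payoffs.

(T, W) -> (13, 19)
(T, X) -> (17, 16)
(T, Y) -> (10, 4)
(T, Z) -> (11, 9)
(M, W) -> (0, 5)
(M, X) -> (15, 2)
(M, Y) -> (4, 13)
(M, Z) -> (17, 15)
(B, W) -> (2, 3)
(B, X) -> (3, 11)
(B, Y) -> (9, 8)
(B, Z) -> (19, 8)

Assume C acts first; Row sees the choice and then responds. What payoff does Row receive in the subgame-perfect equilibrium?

13

Solve by backward induction (C leads).
- W: BR = T, leader payoff 19.
- X: BR = T, leader payoff 16.
- Y: BR = T, leader payoff 4.
- Z: BR = B, leader payoff 8.
C's induced payoffs are 19, 16, 4, 8, so C commits to W. Subgame-perfect outcome: (T, W) with payoffs (13, 19).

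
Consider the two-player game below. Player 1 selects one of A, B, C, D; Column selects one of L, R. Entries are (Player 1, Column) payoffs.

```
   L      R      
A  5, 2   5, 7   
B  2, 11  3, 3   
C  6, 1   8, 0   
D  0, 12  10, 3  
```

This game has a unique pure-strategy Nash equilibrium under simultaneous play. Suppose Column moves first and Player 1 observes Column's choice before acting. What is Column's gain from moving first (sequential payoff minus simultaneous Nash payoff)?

Work backward from Player 1's decision.
- L: BR = C, leader payoff 1.
- R: BR = D, leader payoff 3.
Column's induced payoffs are 1, 3, so Column commits to R. Subgame-perfect outcome: (D, R) with payoffs (10, 3).
For the simultaneous game, intersect best replies.
Player 1's best replies: L→C; R→D.
Column's best replies: A→R; B→L; C→L; D→L.
Only (C, L) has each player best-responding; Nash payoffs (6, 1).
Column's commitment gain: 3 − 1 = 2.

2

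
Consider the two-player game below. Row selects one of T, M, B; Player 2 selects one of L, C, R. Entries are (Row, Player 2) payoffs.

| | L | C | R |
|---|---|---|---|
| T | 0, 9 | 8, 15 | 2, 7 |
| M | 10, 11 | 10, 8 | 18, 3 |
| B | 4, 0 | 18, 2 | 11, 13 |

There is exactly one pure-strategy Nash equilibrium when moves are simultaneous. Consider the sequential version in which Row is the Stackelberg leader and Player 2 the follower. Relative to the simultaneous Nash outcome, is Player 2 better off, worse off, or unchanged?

Player 2 best-responds to each possible Row move:
- T → Player 2 plays C (best of 9, 15, 7); Row gets 8.
- M → Player 2 plays L (best of 11, 8, 3); Row gets 10.
- B → Player 2 plays R (best of 0, 2, 13); Row gets 11.
Maximizing over 8, 10, 11, Row chooses B. Subgame-perfect outcome: (B, R) with payoffs (11, 13).
Under simultaneous play:
Row's best replies: L→M; C→B; R→M.
Player 2's best replies: T→C; M→L; B→R.
The unique mutual best reply is (M, L), giving (10, 11).
Player 2 earns 13 sequentially versus 11 at the Nash outcome: better off.

better off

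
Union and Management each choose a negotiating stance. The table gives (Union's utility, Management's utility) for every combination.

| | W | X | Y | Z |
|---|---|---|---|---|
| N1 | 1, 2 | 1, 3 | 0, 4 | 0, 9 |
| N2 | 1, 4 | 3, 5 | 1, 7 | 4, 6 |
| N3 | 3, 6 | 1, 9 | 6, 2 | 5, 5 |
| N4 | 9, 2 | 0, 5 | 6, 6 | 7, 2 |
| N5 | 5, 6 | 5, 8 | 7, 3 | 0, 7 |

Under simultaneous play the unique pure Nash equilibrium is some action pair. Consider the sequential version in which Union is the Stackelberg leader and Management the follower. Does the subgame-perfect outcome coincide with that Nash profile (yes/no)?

no

Solve by backward induction (Union leads).
- N1: Management compares 2, 3, 4, 9 and picks Z; Union would get 0.
- N2: Management compares 4, 5, 7, 6 and picks Y; Union would get 1.
- N3: Management compares 6, 9, 2, 5 and picks X; Union would get 1.
- N4: Management compares 2, 5, 6, 2 and picks Y; Union would get 6.
- N5: Management compares 6, 8, 3, 7 and picks X; Union would get 5.
Union's induced payoffs are 0, 1, 1, 6, 5, so Union commits to N4. Subgame-perfect outcome: (N4, Y) with payoffs (6, 6).
Now find the simultaneous Nash equilibrium.
Union's best replies: W→N4; X→N5; Y→N5; Z→N4.
Management's best replies: N1→Z; N2→Y; N3→X; N4→Y; N5→X.
The unique mutual best reply is (N5, X), giving (5, 8).
Sequential outcome (N4, Y) differs from the Nash profile (N5, X).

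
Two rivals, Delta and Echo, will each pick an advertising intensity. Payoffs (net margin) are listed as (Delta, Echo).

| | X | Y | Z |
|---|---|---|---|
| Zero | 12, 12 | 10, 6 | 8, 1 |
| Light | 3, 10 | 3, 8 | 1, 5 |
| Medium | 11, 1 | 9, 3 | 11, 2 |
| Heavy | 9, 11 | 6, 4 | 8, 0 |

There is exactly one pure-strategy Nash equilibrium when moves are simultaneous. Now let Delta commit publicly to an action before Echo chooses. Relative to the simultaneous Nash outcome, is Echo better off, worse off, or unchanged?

unchanged

Solve by backward induction (Delta leads).
- Zero → Echo plays X (best of 12, 6, 1); Delta gets 12.
- Light → Echo plays X (best of 10, 8, 5); Delta gets 3.
- Medium → Echo plays Y (best of 1, 3, 2); Delta gets 9.
- Heavy → Echo plays X (best of 11, 4, 0); Delta gets 9.
Maximizing over 12, 3, 9, 9, Delta chooses Zero. Subgame-perfect outcome: (Zero, X) with payoffs (12, 12).
Now find the simultaneous Nash equilibrium.
Delta's best replies: X→Zero; Y→Zero; Z→Medium.
Echo's best replies: Zero→X; Light→X; Medium→Y; Heavy→X.
The unique mutual best reply is (Zero, X), giving (12, 12).
Echo earns 12 sequentially versus 12 at the Nash outcome: unchanged.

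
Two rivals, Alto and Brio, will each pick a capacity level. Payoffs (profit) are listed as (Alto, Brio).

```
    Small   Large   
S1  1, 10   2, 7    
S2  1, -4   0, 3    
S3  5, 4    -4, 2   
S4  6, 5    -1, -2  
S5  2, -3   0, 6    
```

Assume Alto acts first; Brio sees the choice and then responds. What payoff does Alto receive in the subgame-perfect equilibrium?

Backward induction with Alto moving first.
- S1: Brio compares 10, 7 and picks Small; Alto would get 1.
- S2: Brio compares -4, 3 and picks Large; Alto would get 0.
- S3: Brio compares 4, 2 and picks Small; Alto would get 5.
- S4: Brio compares 5, -2 and picks Small; Alto would get 6.
- S5: Brio compares -3, 6 and picks Large; Alto would get 0.
Alto's induced payoffs are 1, 0, 5, 6, 0, so Alto commits to S4. Subgame-perfect outcome: (S4, Small) with payoffs (6, 5).

6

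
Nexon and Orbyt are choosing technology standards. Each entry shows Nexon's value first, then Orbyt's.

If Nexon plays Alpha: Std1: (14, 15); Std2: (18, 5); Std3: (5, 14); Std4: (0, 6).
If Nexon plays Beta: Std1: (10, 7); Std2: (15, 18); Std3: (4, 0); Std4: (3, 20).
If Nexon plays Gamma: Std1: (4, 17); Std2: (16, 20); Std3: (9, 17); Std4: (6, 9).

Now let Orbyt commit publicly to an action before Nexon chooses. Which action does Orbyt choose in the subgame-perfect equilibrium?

Nexon best-responds to each possible Orbyt move:
- Std1: BR = Alpha, leader payoff 15.
- Std2: BR = Alpha, leader payoff 5.
- Std3: BR = Gamma, leader payoff 17.
- Std4: BR = Gamma, leader payoff 9.
Among 15, 5, 17, 9, the best is 17 at Std3. Subgame-perfect outcome: (Gamma, Std3) with payoffs (9, 17).

Std3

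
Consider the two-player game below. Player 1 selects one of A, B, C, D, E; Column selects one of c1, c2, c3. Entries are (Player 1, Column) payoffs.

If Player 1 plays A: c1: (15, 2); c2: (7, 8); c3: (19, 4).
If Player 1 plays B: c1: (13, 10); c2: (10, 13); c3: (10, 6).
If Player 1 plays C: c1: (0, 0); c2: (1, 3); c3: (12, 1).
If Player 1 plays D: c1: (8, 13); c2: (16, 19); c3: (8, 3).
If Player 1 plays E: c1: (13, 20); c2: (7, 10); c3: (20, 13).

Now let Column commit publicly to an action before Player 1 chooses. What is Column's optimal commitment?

c2

Solve by backward induction (Column leads).
- c1: BR = A, leader payoff 2.
- c2: BR = D, leader payoff 19.
- c3: BR = E, leader payoff 13.
Maximizing over 2, 19, 13, Column chooses c2. Subgame-perfect outcome: (D, c2) with payoffs (16, 19).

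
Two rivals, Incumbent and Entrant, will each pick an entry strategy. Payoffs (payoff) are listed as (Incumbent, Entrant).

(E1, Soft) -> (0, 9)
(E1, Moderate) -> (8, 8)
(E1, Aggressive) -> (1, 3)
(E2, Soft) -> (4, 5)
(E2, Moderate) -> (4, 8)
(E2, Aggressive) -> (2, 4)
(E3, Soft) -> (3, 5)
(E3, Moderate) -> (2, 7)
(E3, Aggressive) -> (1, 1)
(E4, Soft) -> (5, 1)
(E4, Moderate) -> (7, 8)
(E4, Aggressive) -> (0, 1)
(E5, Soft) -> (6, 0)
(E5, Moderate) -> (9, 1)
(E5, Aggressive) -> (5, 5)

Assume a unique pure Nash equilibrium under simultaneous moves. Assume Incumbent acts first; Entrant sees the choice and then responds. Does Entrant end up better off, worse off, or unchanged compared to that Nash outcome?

better off

Backward induction with Incumbent moving first.
- E1 → Entrant plays Soft (best of 9, 8, 3); Incumbent gets 0.
- E2 → Entrant plays Moderate (best of 5, 8, 4); Incumbent gets 4.
- E3 → Entrant plays Moderate (best of 5, 7, 1); Incumbent gets 2.
- E4 → Entrant plays Moderate (best of 1, 8, 1); Incumbent gets 7.
- E5 → Entrant plays Aggressive (best of 0, 1, 5); Incumbent gets 5.
Incumbent's induced payoffs are 0, 4, 2, 7, 5, so Incumbent commits to E4. Subgame-perfect outcome: (E4, Moderate) with payoffs (7, 8).
For the simultaneous game, intersect best replies.
Incumbent's best replies: Soft→E5; Moderate→E5; Aggressive→E5.
Entrant's best replies: E1→Soft; E2→Moderate; E3→Moderate; E4→Moderate; E5→Aggressive.
The unique mutual best reply is (E5, Aggressive), giving (5, 5).
Entrant earns 8 sequentially versus 5 at the Nash outcome: better off.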